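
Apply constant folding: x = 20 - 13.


20 - 13 = 7 at compile time
Optimized: x = 7


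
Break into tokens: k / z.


Scan left to right, longest-match per lexeme
Tokens: ID(k), OP(/), ID(z)


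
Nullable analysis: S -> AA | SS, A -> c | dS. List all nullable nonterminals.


A nonterminal is nullable iff some alternative derives ε (directly, or every symbol in it is nullable)
Nullable: {}


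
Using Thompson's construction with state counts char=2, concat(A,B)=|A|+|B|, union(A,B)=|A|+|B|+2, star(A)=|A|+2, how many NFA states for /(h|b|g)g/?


Syntax tree has 4 char leaf(s), 2 union(s), 0 star(s)
chars contribute 4×2 = 8; each union adds +2; each star adds +2
Total: 8 + 4 + 0 = 12 states


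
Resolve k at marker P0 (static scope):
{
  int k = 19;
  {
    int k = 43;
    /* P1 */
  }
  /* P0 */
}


k declared in the same block as P0
k = 19


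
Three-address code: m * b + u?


Break into single-operator statements:
t1 = m * b
t2 = t1 + u


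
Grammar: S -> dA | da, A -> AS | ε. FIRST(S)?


Per alternative of S: FIRST(dA) = {d}; FIRST(da) = {d}
FIRST(S) = {d}


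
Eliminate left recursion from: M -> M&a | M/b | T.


Left-recursive alternatives: M&a, M/b; non-recursive: T
Introduce M': M -> TM', M' -> &aM' | /bM' | ε


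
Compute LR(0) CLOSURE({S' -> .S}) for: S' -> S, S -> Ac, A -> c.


Start: S' -> .S
For each item with dot before a nonterminal B, add B -> .γ for every B-production
Closure: [S' -> .S, S -> .Ac, A -> .c]


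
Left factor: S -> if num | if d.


Common prefix: 'if'
Factored: S -> if S', S' -> num | d


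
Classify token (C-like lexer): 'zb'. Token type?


Pattern: letter/underscore followed by alphanumerics, not a keyword
Type: IDENTIFIER


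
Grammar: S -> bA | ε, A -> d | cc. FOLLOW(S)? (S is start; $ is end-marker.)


$ ∈ FOLLOW(S). For each A -> αBβ: add FIRST(β)\{ε} to FOLLOW(B); if β nullable, add FOLLOW(A).
FOLLOW(S) = {$}


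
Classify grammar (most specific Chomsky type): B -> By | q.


Left-linear: every RHS is a terminal or one nonterminal followed by a terminal
Classification: Type 3 (Regular)


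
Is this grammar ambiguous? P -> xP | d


right-linear, alternatives start with distinct terminals 'x' vs 'd': unique leftmost derivation
Unambiguous


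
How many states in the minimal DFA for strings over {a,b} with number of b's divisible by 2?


Track (count of b) mod 2: states 0..1, accept at 0
Minimal DFA: 2 states


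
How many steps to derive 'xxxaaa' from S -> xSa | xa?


Derivation: S => xSa => xxSaa => xxxaaa
Steps: 3


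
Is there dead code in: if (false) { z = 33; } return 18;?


condition is constant false, so the whole block is unreachable
Dead: 'if (false) { z = 33; }'


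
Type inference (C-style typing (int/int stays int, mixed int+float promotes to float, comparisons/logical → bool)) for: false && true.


Operand types: bool && bool
Rule: logical operators take bool operands and yield bool
Result type: bool


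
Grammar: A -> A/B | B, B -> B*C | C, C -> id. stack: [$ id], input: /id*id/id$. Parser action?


'id' on top is the handle for C -> id
Action: reduce (C -> id)


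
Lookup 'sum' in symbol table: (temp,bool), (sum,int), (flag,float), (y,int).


Lookup 'sum' → type int


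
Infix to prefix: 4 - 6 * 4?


'*' binds tighter: tree is (- 4 (* 6 4))
Prefix: - 4 * 6 4


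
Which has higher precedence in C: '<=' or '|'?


'<=' is relational (level 7); '|' is bitwise OR (level 3)
Higher level binds tighter
'<=' has higher precedence than '|'


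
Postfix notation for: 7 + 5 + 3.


Left to right (same or higher precedence on left)
Postfix: 7 5 + 3 +


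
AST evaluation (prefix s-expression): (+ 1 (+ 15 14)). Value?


Evaluate inner: (+ 15 14) = 29
Evaluate root: (+ 1 29) = 30
Result: 30


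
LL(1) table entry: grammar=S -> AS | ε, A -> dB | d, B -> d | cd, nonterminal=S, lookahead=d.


For [S, d]: 'd' ∈ FIRST(AS)
Entry: S -> AS


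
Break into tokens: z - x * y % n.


Scan left to right, longest-match per lexeme
Tokens: ID(z), OP(-), ID(x), OP(*), ID(y), OP(%), ID(n)


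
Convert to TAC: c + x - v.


Break into single-operator statements:
t1 = c + x
t2 = t1 - v


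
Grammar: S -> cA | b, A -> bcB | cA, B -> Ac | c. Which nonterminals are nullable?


A nonterminal is nullable iff some alternative derives ε (directly, or every symbol in it is nullable)
Nullable: {}


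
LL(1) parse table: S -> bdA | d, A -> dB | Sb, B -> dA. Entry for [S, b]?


For [S, b]: 'b' ∈ FIRST(bdA)
Entry: S -> bdA


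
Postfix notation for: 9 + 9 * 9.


* has higher precedence, evaluate 9*9 first
Postfix: 9 9 9 * +


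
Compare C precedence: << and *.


'*' is multiplicative (level 10); '<<' is shift (level 8)
Higher level binds tighter
'*' has higher precedence than '<<'


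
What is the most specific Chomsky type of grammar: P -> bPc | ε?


Single nonterminal LHS, but b^n c^n is not regular
Classification: Type 2 (Context-Free)


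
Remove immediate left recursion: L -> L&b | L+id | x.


Left-recursive alternatives: L&b, L+id; non-recursive: x
Introduce L': L -> xL', L' -> &bL' | +idL' | ε


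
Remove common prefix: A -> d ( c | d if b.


Common prefix: 'd'
Factored: A -> d A', A' -> ( c | if b


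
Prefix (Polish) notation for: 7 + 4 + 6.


left-to-right (same/higher precedence on left): tree is (+ (+ 7 4) 6)
Prefix: + + 7 4 6


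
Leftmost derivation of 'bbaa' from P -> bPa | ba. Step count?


Derivation: P => bPa => bbaa
Steps: 2


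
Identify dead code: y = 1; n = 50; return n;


y is assigned but never read
Dead: 'y = 1'


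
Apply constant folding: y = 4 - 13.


4 - 13 = -9 at compile time
Optimized: y = -9


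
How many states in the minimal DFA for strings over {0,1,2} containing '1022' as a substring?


KMP-style automaton: 4 progress states + 1 absorbing accept = 5
Minimal DFA: 5 states


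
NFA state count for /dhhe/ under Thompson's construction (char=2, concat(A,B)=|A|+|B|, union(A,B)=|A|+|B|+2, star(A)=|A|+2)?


Syntax tree has 4 char leaf(s), 0 union(s), 0 star(s)
chars contribute 4×2 = 8; each union adds +2; each star adds +2
Total: 8 + 0 + 0 = 8 states


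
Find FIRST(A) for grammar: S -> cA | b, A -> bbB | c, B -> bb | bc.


Per alternative of A: FIRST(bbB) = {b}; FIRST(c) = {c}
FIRST(A) = {b, c}


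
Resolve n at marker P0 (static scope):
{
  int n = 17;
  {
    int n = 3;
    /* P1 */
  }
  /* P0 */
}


n declared in the same block as P0
n = 17


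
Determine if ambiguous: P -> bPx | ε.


balanced b^n…x^n: each string has a unique parse
Unambiguous


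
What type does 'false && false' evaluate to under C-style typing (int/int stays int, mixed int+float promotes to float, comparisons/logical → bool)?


Operand types: bool && bool
Rule: logical operators take bool operands and yield bool
Result type: bool


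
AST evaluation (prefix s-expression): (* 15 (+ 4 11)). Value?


Evaluate inner: (+ 4 11) = 15
Evaluate root: (* 15 15) = 225
Result: 225


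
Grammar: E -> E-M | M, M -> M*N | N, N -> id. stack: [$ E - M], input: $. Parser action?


handle 'E-M' on top; lookahead ∈ FOLLOW(E) = {-, $}
Action: reduce (E -> E-M)


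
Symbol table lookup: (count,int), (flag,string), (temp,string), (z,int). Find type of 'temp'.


Lookup 'temp' → type string


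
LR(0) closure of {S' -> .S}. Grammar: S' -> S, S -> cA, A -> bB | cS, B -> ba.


Start: S' -> .S
For each item with dot before a nonterminal B, add B -> .γ for every B-production
Closure: [S' -> .S, S -> .cA]


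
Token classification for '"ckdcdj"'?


Pattern: double-quoted sequence
Type: STRING_LITERAL


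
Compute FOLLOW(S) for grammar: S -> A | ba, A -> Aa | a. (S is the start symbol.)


$ ∈ FOLLOW(S). For each A -> αBβ: add FIRST(β)\{ε} to FOLLOW(B); if β nullable, add FOLLOW(A).
FOLLOW(S) = {$}


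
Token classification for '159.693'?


Pattern: digits with a decimal point
Type: FLOAT_LITERAL


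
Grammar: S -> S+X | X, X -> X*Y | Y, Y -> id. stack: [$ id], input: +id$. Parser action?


'id' on top is the handle for Y -> id
Action: reduce (Y -> id)


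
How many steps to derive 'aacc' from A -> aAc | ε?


Derivation: A => aAc => aaAcc => aacc
Steps: 3


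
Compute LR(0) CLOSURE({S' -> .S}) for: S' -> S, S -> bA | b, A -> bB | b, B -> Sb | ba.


Start: S' -> .S
For each item with dot before a nonterminal B, add B -> .γ for every B-production
Closure: [S' -> .S, S -> .bA, S -> .b]


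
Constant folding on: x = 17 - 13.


17 - 13 = 4 at compile time
Optimized: x = 4


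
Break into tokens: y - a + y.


Scan left to right, longest-match per lexeme
Tokens: ID(y), OP(-), ID(a), OP(+), ID(y)


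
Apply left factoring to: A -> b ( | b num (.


Common prefix: 'b'
Factored: A -> b A', A' -> ( | num (


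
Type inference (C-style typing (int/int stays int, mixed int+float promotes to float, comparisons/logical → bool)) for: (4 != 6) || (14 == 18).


Operand types: bool || bool
Rule: logical operators take bool operands and yield bool
Result type: bool


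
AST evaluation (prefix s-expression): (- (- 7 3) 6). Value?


Evaluate inner: (- 7 3) = 4
Evaluate root: (- 4 6) = -2
Result: -2


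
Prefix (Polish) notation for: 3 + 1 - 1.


left-to-right (same/higher precedence on left): tree is (- (+ 3 1) 1)
Prefix: - + 3 1 1


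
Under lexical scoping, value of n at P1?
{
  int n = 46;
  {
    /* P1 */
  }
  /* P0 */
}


P1's block does not declare n; resolves to the enclosing declaration at depth 0
n = 46


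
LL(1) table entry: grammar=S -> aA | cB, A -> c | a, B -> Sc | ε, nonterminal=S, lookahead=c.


For [S, c]: 'c' ∈ FIRST(cB)
Entry: S -> cB


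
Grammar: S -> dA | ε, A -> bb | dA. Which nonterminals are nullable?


A nonterminal is nullable iff some alternative derives ε (directly, or every symbol in it is nullable)
Nullable: {S}


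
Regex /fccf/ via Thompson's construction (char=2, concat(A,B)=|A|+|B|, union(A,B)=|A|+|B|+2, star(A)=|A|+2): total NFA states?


Syntax tree has 4 char leaf(s), 0 union(s), 0 star(s)
chars contribute 4×2 = 8; each union adds +2; each star adds +2
Total: 8 + 0 + 0 = 8 states


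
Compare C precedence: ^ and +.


'+' is additive (level 9); '^' is bitwise XOR (level 4)
Higher level binds tighter
'+' has higher precedence than '^'


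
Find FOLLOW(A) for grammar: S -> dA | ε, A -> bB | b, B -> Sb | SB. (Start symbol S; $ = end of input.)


$ ∈ FOLLOW(S). For each A -> αBβ: add FIRST(β)\{ε} to FOLLOW(B); if β nullable, add FOLLOW(A).
FOLLOW(A) = {$, b, d}


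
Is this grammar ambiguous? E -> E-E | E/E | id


'id-id/id' has two parse trees (no precedence encoded between - and /)
Ambiguous


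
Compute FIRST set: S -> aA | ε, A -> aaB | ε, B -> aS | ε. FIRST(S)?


Per alternative of S: FIRST(aA) = {a}; FIRST(ε) = {ε}
FIRST(S) = {a, ε}


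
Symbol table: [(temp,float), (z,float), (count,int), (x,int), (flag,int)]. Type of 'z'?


Lookup 'z' → type float


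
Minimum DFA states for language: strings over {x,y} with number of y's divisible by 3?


Track (count of y) mod 3: states 0..2, accept at 0
Minimal DFA: 3 states


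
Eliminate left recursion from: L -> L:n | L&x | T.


Left-recursive alternatives: L:n, L&x; non-recursive: T
Introduce L': L -> TL', L' -> :nL' | &xL' | ε


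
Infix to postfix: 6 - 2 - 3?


Left to right (same or higher precedence on left)
Postfix: 6 2 - 3 -


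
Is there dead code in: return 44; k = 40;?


statement follows a return and is unreachable
Dead: 'k = 40'


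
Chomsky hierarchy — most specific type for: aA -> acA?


LHS has context (more than one symbol) and |LHS| ≤ |RHS|
Classification: Type 1 (Context-Sensitive)


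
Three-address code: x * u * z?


Break into single-operator statements:
t1 = x * u
t2 = t1 * z


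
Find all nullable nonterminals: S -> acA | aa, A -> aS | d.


A nonterminal is nullable iff some alternative derives ε (directly, or every symbol in it is nullable)
Nullable: {}


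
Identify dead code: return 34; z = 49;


statement follows a return and is unreachable
Dead: 'z = 49'


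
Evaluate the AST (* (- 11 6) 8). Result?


Evaluate inner: (- 11 6) = 5
Evaluate root: (* 5 8) = 40
Result: 40


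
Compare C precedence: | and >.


'>' is relational (level 7); '|' is bitwise OR (level 3)
Higher level binds tighter
'>' has higher precedence than '|'


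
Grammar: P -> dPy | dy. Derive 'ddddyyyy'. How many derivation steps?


Derivation: P => dPy => ddPyy => dddPyyy => ddddyyyy
Steps: 4


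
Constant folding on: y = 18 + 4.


18 + 4 = 22 at compile time
Optimized: y = 22


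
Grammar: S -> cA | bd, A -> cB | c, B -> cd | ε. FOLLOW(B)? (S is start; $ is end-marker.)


$ ∈ FOLLOW(S). For each A -> αBβ: add FIRST(β)\{ε} to FOLLOW(B); if β nullable, add FOLLOW(A).
FOLLOW(B) = {$}


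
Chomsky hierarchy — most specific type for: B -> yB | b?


Right-linear: every RHS is a terminal or a terminal followed by one nonterminal
Classification: Type 3 (Regular)


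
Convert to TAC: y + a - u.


Break into single-operator statements:
t1 = y + a
t2 = t1 - u


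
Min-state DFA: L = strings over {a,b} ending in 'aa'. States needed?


Track the longest suffix of input matching a prefix of 'aa': 3 classes (prefixes of length 0..2)
Minimal DFA: 3 states


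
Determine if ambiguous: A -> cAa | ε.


balanced c^n…a^n: each string has a unique parse
Unambiguous


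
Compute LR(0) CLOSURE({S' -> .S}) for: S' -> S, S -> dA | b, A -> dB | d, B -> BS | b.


Start: S' -> .S
For each item with dot before a nonterminal B, add B -> .γ for every B-production
Closure: [S' -> .S, S -> .dA, S -> .b]


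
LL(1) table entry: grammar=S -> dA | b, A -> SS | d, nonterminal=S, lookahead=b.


For [S, b]: 'b' ∈ FIRST(b)
Entry: S -> b


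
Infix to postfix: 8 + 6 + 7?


Left to right (same or higher precedence on left)
Postfix: 8 6 + 7 +


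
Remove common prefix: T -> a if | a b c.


Common prefix: 'a'
Factored: T -> a T', T' -> if | b c


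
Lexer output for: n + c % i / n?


Scan left to right, longest-match per lexeme
Tokens: ID(n), OP(+), ID(c), OP(%), ID(i), OP(/), ID(n)


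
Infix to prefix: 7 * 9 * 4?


left-to-right (same/higher precedence on left): tree is (* (* 7 9) 4)
Prefix: * * 7 9 4


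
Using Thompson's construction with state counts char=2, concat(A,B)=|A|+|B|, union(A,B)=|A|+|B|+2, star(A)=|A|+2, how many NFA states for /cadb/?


Syntax tree has 4 char leaf(s), 0 union(s), 0 star(s)
chars contribute 4×2 = 8; each union adds +2; each star adds +2
Total: 8 + 0 + 0 = 8 states


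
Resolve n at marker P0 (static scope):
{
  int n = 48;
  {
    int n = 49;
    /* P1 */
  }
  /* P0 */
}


n declared in the same block as P0
n = 48


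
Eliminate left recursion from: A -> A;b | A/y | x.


Left-recursive alternatives: A;b, A/y; non-recursive: x
Introduce A': A -> xA', A' -> ;bA' | /yA' | ε


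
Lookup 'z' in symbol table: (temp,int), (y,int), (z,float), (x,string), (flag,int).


Lookup 'z' → type float


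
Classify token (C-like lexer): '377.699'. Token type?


Pattern: digits with a decimal point
Type: FLOAT_LITERAL


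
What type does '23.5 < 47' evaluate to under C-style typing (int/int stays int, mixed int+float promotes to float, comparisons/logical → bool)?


Operand types: float < int
Rule: comparison yields bool
Result type: bool


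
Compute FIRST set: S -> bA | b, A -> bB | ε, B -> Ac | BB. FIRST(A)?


Per alternative of A: FIRST(bB) = {b}; FIRST(ε) = {ε}
FIRST(A) = {b, ε}


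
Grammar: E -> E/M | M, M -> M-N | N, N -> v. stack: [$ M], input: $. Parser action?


lookahead ∉ {-} so M won't extend; reduce E -> M
Action: reduce (E -> M)


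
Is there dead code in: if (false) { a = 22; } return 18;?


condition is constant false, so the whole block is unreachable
Dead: 'if (false) { a = 22; }'


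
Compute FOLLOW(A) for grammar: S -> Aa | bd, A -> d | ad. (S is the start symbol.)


$ ∈ FOLLOW(S). For each A -> αBβ: add FIRST(β)\{ε} to FOLLOW(B); if β nullable, add FOLLOW(A).
FOLLOW(A) = {a}


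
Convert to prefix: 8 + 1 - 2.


left-to-right (same/higher precedence on left): tree is (- (+ 8 1) 2)
Prefix: - + 8 1 2


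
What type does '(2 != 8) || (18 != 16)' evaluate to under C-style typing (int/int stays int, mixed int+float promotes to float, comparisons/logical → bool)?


Operand types: bool || bool
Rule: logical operators take bool operands and yield bool
Result type: bool


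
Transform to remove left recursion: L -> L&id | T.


Left-recursive alternatives: L&id; non-recursive: T
Introduce L': L -> TL', L' -> &idL' | ε


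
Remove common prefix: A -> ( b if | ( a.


Common prefix: '('
Factored: A -> ( A', A' -> b if | a


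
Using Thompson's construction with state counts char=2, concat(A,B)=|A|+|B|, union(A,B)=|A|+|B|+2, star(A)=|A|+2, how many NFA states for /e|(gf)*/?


Syntax tree has 3 char leaf(s), 1 union(s), 1 star(s)
chars contribute 3×2 = 6; each union adds +2; each star adds +2
Total: 6 + 2 + 2 = 10 states


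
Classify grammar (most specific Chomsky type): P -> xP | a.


Right-linear: every RHS is a terminal or a terminal followed by one nonterminal
Classification: Type 3 (Regular)


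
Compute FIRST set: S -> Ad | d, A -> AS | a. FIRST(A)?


Per alternative of A: FIRST(AS) = {a}; FIRST(a) = {a}
FIRST(A) = {a}


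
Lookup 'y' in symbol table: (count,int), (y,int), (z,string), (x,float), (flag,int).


Lookup 'y' → type int


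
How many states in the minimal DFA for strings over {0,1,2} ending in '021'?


Track the longest suffix of input matching a prefix of '021': 4 classes (prefixes of length 0..3)
Minimal DFA: 4 states


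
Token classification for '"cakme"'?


Pattern: double-quoted sequence
Type: STRING_LITERAL


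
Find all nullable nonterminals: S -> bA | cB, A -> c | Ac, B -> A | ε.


A nonterminal is nullable iff some alternative derives ε (directly, or every symbol in it is nullable)
Nullable: {B}


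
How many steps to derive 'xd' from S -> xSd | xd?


Derivation: S => xd
Steps: 1


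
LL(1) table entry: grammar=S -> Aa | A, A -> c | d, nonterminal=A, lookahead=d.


For [A, d]: 'd' ∈ FIRST(d)
Entry: A -> d


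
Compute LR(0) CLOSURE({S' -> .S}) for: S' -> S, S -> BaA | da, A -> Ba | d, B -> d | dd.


Start: S' -> .S
For each item with dot before a nonterminal B, add B -> .γ for every B-production
Closure: [S' -> .S, S -> .BaA, S -> .da, B -> .d, B -> .dd]


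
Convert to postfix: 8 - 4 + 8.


Left to right (same or higher precedence on left)
Postfix: 8 4 - 8 +


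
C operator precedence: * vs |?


'*' is multiplicative (level 10); '|' is bitwise OR (level 3)
Higher level binds tighter
'*' has higher precedence than '|'


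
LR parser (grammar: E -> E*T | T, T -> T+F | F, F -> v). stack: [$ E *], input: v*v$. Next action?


no handle ('E*' is not any RHS); shift 'v'
Action: shift


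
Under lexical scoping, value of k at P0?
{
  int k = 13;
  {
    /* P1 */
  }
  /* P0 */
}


k declared in the same block as P0
k = 13


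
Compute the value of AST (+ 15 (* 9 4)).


Evaluate inner: (* 9 4) = 36
Evaluate root: (+ 15 36) = 51
Result: 51


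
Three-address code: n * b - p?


Break into single-operator statements:
t1 = n * b
t2 = t1 - p


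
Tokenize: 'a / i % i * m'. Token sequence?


Scan left to right, longest-match per lexeme
Tokens: ID(a), OP(/), ID(i), OP(%), ID(i), OP(*), ID(m)


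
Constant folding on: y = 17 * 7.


17 * 7 = 119 at compile time
Optimized: y = 119


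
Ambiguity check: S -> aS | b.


right-linear, alternatives start with distinct terminals 'a' vs 'b': unique leftmost derivation
Unambiguous


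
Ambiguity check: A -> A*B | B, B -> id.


precedence layered via separate nonterminal B: deterministic
Unambiguous


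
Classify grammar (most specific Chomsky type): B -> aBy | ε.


Single nonterminal LHS, but a^n y^n is not regular
Classification: Type 2 (Context-Free)


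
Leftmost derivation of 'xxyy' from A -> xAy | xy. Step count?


Derivation: A => xAy => xxyy
Steps: 2


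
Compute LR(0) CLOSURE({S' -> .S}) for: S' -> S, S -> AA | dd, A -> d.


Start: S' -> .S
For each item with dot before a nonterminal B, add B -> .γ for every B-production
Closure: [S' -> .S, S -> .AA, S -> .dd, A -> .d]


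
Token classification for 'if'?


Pattern: reserved word
Type: KEYWORD


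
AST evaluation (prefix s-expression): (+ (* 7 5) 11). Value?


Evaluate inner: (* 7 5) = 35
Evaluate root: (+ 35 11) = 46
Result: 46


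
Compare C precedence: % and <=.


'%' is multiplicative (level 10); '<=' is relational (level 7)
Higher level binds tighter
'%' has higher precedence than '<='


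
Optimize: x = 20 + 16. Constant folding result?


20 + 16 = 36 at compile time
Optimized: x = 36


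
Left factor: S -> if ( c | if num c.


Common prefix: 'if'
Factored: S -> if S', S' -> ( c | num c


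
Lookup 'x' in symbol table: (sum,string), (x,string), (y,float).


Lookup 'x' → type string


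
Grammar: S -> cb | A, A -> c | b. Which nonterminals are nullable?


A nonterminal is nullable iff some alternative derives ε (directly, or every symbol in it is nullable)
Nullable: {}


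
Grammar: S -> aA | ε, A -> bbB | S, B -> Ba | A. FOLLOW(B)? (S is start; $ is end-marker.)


$ ∈ FOLLOW(S). For each A -> αBβ: add FIRST(β)\{ε} to FOLLOW(B); if β nullable, add FOLLOW(A).
FOLLOW(B) = {$, a}


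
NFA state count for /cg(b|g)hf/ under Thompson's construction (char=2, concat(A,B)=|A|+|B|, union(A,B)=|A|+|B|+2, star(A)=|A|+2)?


Syntax tree has 6 char leaf(s), 1 union(s), 0 star(s)
chars contribute 6×2 = 12; each union adds +2; each star adds +2
Total: 12 + 2 + 0 = 14 states


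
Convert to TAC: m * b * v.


Break into single-operator statements:
t1 = m * b
t2 = t1 * v


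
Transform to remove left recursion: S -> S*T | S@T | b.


Left-recursive alternatives: S*T, S@T; non-recursive: b
Introduce S': S -> bS', S' -> *TS' | @TS' | ε


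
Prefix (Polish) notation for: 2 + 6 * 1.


'*' binds tighter: tree is (+ 2 (* 6 1))
Prefix: + 2 * 6 1


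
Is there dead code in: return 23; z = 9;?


statement follows a return and is unreachable
Dead: 'z = 9'


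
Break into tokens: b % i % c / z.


Scan left to right, longest-match per lexeme
Tokens: ID(b), OP(%), ID(i), OP(%), ID(c), OP(/), ID(z)


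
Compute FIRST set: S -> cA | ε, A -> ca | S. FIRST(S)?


Per alternative of S: FIRST(cA) = {c}; FIRST(ε) = {ε}
FIRST(S) = {c, ε}


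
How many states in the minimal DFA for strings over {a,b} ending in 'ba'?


Track the longest suffix of input matching a prefix of 'ba': 3 classes (prefixes of length 0..2)
Minimal DFA: 3 states


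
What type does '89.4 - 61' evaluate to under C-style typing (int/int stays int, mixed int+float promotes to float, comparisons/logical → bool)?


Operand types: float - int
Rule: mixed int/float promotes to float; int/int stays int
Result type: float


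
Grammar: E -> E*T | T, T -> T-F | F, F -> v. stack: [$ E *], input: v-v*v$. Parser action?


no handle ('E*' is not any RHS); shift 'v'
Action: shift


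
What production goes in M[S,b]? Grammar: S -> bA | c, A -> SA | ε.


For [S, b]: 'b' ∈ FIRST(bA)
Entry: S -> bA


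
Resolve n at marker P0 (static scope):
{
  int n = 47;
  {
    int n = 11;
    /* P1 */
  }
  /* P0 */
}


n declared in the same block as P0
n = 47


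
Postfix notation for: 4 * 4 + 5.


Left to right (same or higher precedence on left)
Postfix: 4 4 * 5 +


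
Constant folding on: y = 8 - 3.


8 - 3 = 5 at compile time
Optimized: y = 5


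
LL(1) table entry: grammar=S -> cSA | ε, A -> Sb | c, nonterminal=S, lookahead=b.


For [S, b]: ε is nullable and 'b' ∈ FOLLOW(S)
Entry: S -> ε


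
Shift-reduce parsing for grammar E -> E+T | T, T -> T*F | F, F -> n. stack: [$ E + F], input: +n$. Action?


'F' (not preceded by T*) is the handle for T -> F
Action: reduce (T -> F)


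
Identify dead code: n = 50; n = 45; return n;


first assignment to n is overwritten before any read
Dead: 'n = 50'


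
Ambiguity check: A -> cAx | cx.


balanced c^n…x^n: each string has a unique parse
Unambiguous


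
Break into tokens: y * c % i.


Scan left to right, longest-match per lexeme
Tokens: ID(y), OP(*), ID(c), OP(%), ID(i)


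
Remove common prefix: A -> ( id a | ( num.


Common prefix: '('
Factored: A -> ( A', A' -> id a | num


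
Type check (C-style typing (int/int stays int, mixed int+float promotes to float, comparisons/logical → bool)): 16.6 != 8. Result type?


Operand types: float != int
Rule: comparison yields bool
Result type: bool


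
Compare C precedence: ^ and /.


'/' is multiplicative (level 10); '^' is bitwise XOR (level 4)
Higher level binds tighter
'/' has higher precedence than '^'


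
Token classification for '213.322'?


Pattern: digits with a decimal point
Type: FLOAT_LITERAL


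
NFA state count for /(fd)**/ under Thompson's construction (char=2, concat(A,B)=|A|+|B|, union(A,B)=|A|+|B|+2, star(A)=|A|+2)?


Syntax tree has 2 char leaf(s), 0 union(s), 2 star(s)
chars contribute 2×2 = 4; each union adds +2; each star adds +2
Total: 4 + 0 + 4 = 8 states


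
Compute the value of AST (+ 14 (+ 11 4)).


Evaluate inner: (+ 11 4) = 15
Evaluate root: (+ 14 15) = 29
Result: 29


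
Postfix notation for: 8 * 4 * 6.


Left to right (same or higher precedence on left)
Postfix: 8 4 * 6 *


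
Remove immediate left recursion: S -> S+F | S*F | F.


Left-recursive alternatives: S+F, S*F; non-recursive: F
Introduce S': S -> FS', S' -> +FS' | *FS' | ε


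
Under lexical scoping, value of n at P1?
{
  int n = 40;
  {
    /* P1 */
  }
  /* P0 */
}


P1's block does not declare n; resolves to the enclosing declaration at depth 0
n = 40


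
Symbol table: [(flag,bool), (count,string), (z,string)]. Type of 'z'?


Lookup 'z' → type string


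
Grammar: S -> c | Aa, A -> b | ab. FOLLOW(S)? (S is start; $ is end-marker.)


$ ∈ FOLLOW(S). For each A -> αBβ: add FIRST(β)\{ε} to FOLLOW(B); if β nullable, add FOLLOW(A).
FOLLOW(S) = {$}


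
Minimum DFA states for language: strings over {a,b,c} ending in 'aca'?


Track the longest suffix of input matching a prefix of 'aca': 4 classes (prefixes of length 0..3)
Minimal DFA: 4 states


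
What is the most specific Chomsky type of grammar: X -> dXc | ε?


Single nonterminal LHS, but d^n c^n is not regular
Classification: Type 2 (Context-Free)


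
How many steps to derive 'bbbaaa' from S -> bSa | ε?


Derivation: S => bSa => bbSaa => bbbSaaa => bbbaaa
Steps: 4


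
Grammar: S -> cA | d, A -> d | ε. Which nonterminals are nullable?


A nonterminal is nullable iff some alternative derives ε (directly, or every symbol in it is nullable)
Nullable: {A}


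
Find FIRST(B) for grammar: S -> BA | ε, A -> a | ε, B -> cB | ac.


Per alternative of B: FIRST(cB) = {c}; FIRST(ac) = {a}
FIRST(B) = {a, c}


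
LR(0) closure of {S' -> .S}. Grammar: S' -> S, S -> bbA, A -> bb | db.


Start: S' -> .S
For each item with dot before a nonterminal B, add B -> .γ for every B-production
Closure: [S' -> .S, S -> .bbA]


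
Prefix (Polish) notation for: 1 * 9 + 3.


left-to-right (same/higher precedence on left): tree is (+ (* 1 9) 3)
Prefix: + * 1 9 3


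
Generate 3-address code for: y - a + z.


Break into single-operator statements:
t1 = y - a
t2 = t1 + z


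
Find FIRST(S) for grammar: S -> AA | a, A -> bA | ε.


Per alternative of S: FIRST(AA) = {b, ε}; FIRST(a) = {a}
FIRST(S) = {a, b, ε}


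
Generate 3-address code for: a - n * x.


Break into single-operator statements:
t1 = n * x
t2 = a - t1


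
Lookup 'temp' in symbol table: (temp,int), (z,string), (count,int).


Lookup 'temp' → type int


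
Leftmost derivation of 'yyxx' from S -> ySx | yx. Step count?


Derivation: S => ySx => yyxx
Steps: 2


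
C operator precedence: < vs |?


'<' is relational (level 7); '|' is bitwise OR (level 3)
Higher level binds tighter
'<' has higher precedence than '|'


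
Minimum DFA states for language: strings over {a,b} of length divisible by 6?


Track length mod 6: states 0..5, accept at 0
Minimal DFA: 6 states


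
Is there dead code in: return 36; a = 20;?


statement follows a return and is unreachable
Dead: 'a = 20'


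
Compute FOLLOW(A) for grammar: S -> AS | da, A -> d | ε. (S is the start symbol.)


$ ∈ FOLLOW(S). For each A -> αBβ: add FIRST(β)\{ε} to FOLLOW(B); if β nullable, add FOLLOW(A).
FOLLOW(A) = {d}


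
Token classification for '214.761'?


Pattern: digits with a decimal point
Type: FLOAT_LITERAL


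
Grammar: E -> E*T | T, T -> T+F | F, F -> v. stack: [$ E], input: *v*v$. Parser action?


shift '*' to continue E -> E*T
Action: shift


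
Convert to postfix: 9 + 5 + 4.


Left to right (same or higher precedence on left)
Postfix: 9 5 + 4 +


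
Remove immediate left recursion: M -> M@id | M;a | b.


Left-recursive alternatives: M@id, M;a; non-recursive: b
Introduce M': M -> bM', M' -> @idM' | ;aM' | ε


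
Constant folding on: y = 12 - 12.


12 - 12 = 0 at compile time
Optimized: y = 0


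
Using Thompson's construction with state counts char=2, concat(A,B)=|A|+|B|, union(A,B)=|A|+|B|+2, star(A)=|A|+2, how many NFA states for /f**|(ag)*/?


Syntax tree has 3 char leaf(s), 1 union(s), 3 star(s)
chars contribute 3×2 = 6; each union adds +2; each star adds +2
Total: 6 + 2 + 6 = 14 states


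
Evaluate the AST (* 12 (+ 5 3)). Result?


Evaluate inner: (+ 5 3) = 8
Evaluate root: (* 12 8) = 96
Result: 96


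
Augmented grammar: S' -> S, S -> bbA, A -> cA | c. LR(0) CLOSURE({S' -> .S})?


Start: S' -> .S
For each item with dot before a nonterminal B, add B -> .γ for every B-production
Closure: [S' -> .S, S -> .bbA]


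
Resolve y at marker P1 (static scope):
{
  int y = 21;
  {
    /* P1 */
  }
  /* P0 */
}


P1's block does not declare y; resolves to the enclosing declaration at depth 0
y = 21


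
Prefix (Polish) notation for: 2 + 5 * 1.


'*' binds tighter: tree is (+ 2 (* 5 1))
Prefix: + 2 * 5 1


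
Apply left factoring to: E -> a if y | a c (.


Common prefix: 'a'
Factored: E -> a E', E' -> if y | c (


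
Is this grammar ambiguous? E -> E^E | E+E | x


'x^x+x' has two parse trees (no precedence encoded between ^ and +)
Ambiguous


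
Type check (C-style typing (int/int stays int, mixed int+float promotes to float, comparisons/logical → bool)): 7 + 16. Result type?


Operand types: int + int
Rule: mixed int/float promotes to float; int/int stays int
Result type: int


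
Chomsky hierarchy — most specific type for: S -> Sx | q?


Left-linear: every RHS is a terminal or one nonterminal followed by a terminal
Classification: Type 3 (Regular)


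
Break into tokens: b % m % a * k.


Scan left to right, longest-match per lexeme
Tokens: ID(b), OP(%), ID(m), OP(%), ID(a), OP(*), ID(k)


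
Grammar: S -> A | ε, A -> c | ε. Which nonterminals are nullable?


A nonterminal is nullable iff some alternative derives ε (directly, or every symbol in it is nullable)
Nullable: {A, S}


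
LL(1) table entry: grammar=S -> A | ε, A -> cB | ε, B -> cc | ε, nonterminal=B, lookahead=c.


For [B, c]: 'c' ∈ FIRST(cc)
Entry: B -> cc


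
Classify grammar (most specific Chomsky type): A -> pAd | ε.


Single nonterminal LHS, but p^n d^n is not regular
Classification: Type 2 (Context-Free)


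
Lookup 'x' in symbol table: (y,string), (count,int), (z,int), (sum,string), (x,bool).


Lookup 'x' → type bool


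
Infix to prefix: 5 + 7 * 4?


'*' binds tighter: tree is (+ 5 (* 7 4))
Prefix: + 5 * 7 4


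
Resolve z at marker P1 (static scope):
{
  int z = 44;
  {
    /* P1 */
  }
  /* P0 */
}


P1's block does not declare z; resolves to the enclosing declaration at depth 0
z = 44


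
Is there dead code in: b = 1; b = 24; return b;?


first assignment to b is overwritten before any read
Dead: 'b = 1'


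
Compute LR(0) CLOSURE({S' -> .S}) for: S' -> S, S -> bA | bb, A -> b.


Start: S' -> .S
For each item with dot before a nonterminal B, add B -> .γ for every B-production
Closure: [S' -> .S, S -> .bA, S -> .bb]


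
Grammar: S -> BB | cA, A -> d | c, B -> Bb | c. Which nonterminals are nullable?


A nonterminal is nullable iff some alternative derives ε (directly, or every symbol in it is nullable)
Nullable: {}


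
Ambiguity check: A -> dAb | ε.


balanced d^n…b^n: each string has a unique parse
Unambiguous


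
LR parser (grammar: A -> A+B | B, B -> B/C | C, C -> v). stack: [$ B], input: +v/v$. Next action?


lookahead ∉ {/} so B won't extend; reduce A -> B
Action: reduce (A -> B)


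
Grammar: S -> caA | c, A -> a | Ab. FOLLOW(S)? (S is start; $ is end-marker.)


$ ∈ FOLLOW(S). For each A -> αBβ: add FIRST(β)\{ε} to FOLLOW(B); if β nullable, add FOLLOW(A).
FOLLOW(S) = {$}


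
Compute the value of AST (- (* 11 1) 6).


Evaluate inner: (* 11 1) = 11
Evaluate root: (- 11 6) = 5
Result: 5


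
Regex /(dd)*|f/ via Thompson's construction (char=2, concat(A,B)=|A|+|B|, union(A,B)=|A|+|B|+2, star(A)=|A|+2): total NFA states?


Syntax tree has 3 char leaf(s), 1 union(s), 1 star(s)
chars contribute 3×2 = 6; each union adds +2; each star adds +2
Total: 6 + 2 + 2 = 10 states


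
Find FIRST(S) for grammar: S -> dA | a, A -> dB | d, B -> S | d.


Per alternative of S: FIRST(dA) = {d}; FIRST(a) = {a}
FIRST(S) = {a, d}


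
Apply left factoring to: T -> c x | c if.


Common prefix: 'c'
Factored: T -> c T', T' -> x | if


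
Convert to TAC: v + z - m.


Break into single-operator statements:
t1 = v + z
t2 = t1 - m


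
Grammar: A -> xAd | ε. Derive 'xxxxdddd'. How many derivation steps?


Derivation: A => xAd => xxAdd => xxxAddd => xxxxAdddd => xxxxdddd
Steps: 5


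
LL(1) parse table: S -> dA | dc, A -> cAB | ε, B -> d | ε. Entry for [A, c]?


For [A, c]: 'c' ∈ FIRST(cAB)
Entry: A -> cAB


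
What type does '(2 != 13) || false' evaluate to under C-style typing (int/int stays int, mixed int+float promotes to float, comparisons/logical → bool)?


Operand types: bool || bool
Rule: logical operators take bool operands and yield bool
Result type: bool


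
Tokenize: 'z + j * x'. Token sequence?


Scan left to right, longest-match per lexeme
Tokens: ID(z), OP(+), ID(j), OP(*), ID(x)


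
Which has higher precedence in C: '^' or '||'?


'^' is bitwise XOR (level 4); '||' is logical OR (level 1)
Higher level binds tighter
'^' has higher precedence than '||'


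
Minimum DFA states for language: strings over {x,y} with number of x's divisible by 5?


Track (count of x) mod 5: states 0..4, accept at 0
Minimal DFA: 5 states


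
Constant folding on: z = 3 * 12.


3 * 12 = 36 at compile time
Optimized: z = 36


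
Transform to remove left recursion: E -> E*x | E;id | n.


Left-recursive alternatives: E*x, E;id; non-recursive: n
Introduce E': E -> nE', E' -> *xE' | ;idE' | ε


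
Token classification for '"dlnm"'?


Pattern: double-quoted sequence
Type: STRING_LITERAL


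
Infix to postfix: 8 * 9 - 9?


Left to right (same or higher precedence on left)
Postfix: 8 9 * 9 -


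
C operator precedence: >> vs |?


'>>' is shift (level 8); '|' is bitwise OR (level 3)
Higher level binds tighter
'>>' has higher precedence than '|'


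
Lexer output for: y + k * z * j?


Scan left to right, longest-match per lexeme
Tokens: ID(y), OP(+), ID(k), OP(*), ID(z), OP(*), ID(j)


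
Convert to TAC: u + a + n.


Break into single-operator statements:
t1 = u + a
t2 = t1 + n


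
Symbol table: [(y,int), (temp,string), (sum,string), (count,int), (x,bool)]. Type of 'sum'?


Lookup 'sum' → type string


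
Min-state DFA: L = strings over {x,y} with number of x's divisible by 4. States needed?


Track (count of x) mod 4: states 0..3, accept at 0
Minimal DFA: 4 states


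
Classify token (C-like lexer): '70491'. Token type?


Pattern: digits only
Type: INTEGER_LITERAL


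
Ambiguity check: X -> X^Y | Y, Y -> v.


precedence layered via separate nonterminal Y: deterministic
Unambiguous


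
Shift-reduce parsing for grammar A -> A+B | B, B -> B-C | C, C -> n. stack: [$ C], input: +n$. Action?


'C' (not preceded by B-) is the handle for B -> C
Action: reduce (B -> C)


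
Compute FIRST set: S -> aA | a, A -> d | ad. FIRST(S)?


Per alternative of S: FIRST(aA) = {a}; FIRST(a) = {a}
FIRST(S) = {a}


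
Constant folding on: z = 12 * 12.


12 * 12 = 144 at compile time
Optimized: z = 144


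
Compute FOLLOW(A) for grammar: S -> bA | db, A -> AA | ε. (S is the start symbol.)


$ ∈ FOLLOW(S). For each A -> αBβ: add FIRST(β)\{ε} to FOLLOW(B); if β nullable, add FOLLOW(A).
FOLLOW(A) = {$}


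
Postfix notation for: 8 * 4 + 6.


Left to right (same or higher precedence on left)
Postfix: 8 4 * 6 +


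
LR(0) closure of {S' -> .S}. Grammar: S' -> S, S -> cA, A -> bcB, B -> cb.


Start: S' -> .S
For each item with dot before a nonterminal B, add B -> .γ for every B-production
Closure: [S' -> .S, S -> .cA]


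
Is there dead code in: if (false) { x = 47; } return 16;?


condition is constant false, so the whole block is unreachable
Dead: 'if (false) { x = 47; }'


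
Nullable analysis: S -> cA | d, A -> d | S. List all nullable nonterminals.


A nonterminal is nullable iff some alternative derives ε (directly, or every symbol in it is nullable)
Nullable: {}


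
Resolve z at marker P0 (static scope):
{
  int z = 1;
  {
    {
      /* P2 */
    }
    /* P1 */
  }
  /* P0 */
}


z declared in the same block as P0
z = 1


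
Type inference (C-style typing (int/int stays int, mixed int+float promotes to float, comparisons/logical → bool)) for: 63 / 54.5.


Operand types: int / float
Rule: mixed int/float promotes to float; int/int stays int
Result type: float


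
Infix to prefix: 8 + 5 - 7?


left-to-right (same/higher precedence on left): tree is (- (+ 8 5) 7)
Prefix: - + 8 5 7


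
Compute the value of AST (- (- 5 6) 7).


Evaluate inner: (- 5 6) = -1
Evaluate root: (- -1 7) = -8
Result: -8


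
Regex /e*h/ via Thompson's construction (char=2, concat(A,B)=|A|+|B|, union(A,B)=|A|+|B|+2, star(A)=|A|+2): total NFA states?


Syntax tree has 2 char leaf(s), 0 union(s), 1 star(s)
chars contribute 2×2 = 4; each union adds +2; each star adds +2
Total: 4 + 0 + 2 = 6 states


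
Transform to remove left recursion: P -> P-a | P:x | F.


Left-recursive alternatives: P-a, P:x; non-recursive: F
Introduce P': P -> FP', P' -> -aP' | :xP' | ε


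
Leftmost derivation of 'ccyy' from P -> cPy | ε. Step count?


Derivation: P => cPy => ccPyy => ccyy
Steps: 3
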